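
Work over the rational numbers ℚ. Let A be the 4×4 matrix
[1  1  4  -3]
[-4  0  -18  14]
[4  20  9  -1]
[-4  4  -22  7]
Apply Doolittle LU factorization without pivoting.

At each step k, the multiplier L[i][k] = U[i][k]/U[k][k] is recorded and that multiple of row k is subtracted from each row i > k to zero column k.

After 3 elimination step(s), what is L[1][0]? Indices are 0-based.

L[1][0] = -4

Step 1: pivot at (0,0) is 1.
  row1 ← row1 − (-4)·row0  ⇒  L[1][0]=-4, U row1=(0, 4, -2, 2)
  row2 ← row2 − (4)·row0  ⇒  L[2][0]=4, U row2=(0, 16, -7, 11)
  row3 ← row3 − (-4)·row0  ⇒  L[3][0]=-4, U row3=(0, 8, -6, -5)
Step 2: pivot at (1,1) is 4.
  row2 ← row2 − (4)·row1  ⇒  L[2][1]=4, U row2=(0, 0, 1, 3)
  row3 ← row3 − (2)·row1  ⇒  L[3][1]=2, U row3=(0, 0, -2, -9)
Step 3: pivot at (2,2) is 1.
  row3 ← row3 − (-2)·row2  ⇒  L[3][2]=-2, U row3=(0, 0, 0, -3)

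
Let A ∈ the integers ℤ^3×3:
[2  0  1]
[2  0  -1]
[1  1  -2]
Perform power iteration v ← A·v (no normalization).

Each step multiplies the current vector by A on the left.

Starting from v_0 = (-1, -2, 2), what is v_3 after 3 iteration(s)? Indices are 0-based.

v_0 = (-1, -2, 2).
v_1 = A·v_0 = (0, -4, -7).
v_2 = A·v_1 = (-7, 7, 10).
v_3 = A·v_2 = (-4, -24, -20).

v_3 = (-4, -24, -20)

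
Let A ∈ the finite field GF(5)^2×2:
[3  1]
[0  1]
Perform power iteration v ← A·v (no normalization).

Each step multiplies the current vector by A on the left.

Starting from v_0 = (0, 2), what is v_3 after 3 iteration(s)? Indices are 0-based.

v_3 = (1, 2)

v_0 = (0, 2).
v_1 = A·v_0 = (2, 2).
v_2 = A·v_1 = (3, 2).
v_3 = A·v_2 = (1, 2).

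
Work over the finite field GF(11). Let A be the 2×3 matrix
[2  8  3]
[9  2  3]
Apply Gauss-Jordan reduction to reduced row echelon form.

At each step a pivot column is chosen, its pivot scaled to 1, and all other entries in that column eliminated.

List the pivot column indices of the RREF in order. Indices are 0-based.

[1] R0 /= 2  ⇒  (1, 4, 7)
     R1 -= 9·R0  ⇒  (0, 10, 6)
[2] R1 /= 10  ⇒  (0, 1, 5)
     R0 -= 4·R1  ⇒  (1, 0, 9)

pivot columns: 0, 1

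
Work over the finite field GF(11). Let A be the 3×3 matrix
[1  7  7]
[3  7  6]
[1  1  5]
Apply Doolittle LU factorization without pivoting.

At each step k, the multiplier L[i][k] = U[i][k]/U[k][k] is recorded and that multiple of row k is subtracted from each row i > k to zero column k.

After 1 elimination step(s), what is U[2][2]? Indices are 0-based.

k=0: U[0][0]=1
  eliminate (1,0): mult=3, new row 1: (0, 8, 7); set L[1][0]=3
  eliminate (2,0): mult=1, new row 2: (0, 5, 9); set L[2][0]=1

U[2][2] = 9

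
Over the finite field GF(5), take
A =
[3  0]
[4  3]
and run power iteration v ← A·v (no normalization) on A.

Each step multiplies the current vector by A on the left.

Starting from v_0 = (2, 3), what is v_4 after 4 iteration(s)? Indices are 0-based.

v_0 = (2, 3).
v_1 = A·v_0 = (1, 2).
v_2 = A·v_1 = (3, 0).
v_3 = A·v_2 = (4, 2).
v_4 = A·v_3 = (2, 2).

v_4 = (2, 2)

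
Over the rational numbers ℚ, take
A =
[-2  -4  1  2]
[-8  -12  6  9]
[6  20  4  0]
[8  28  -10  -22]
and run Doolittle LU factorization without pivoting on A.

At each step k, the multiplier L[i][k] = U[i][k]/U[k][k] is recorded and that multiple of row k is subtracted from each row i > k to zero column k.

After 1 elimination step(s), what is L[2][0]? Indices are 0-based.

L[2][0] = -3

[col 0] pivot -2
  R1 -= 4*R0 → (0, 4, 2, 1)  (L[1][0] := 4)
  R2 -= -3*R0 → (0, 8, 7, 6)  (L[2][0] := -3)
  R3 -= -4*R0 → (0, 12, -6, -14)  (L[3][0] := -4)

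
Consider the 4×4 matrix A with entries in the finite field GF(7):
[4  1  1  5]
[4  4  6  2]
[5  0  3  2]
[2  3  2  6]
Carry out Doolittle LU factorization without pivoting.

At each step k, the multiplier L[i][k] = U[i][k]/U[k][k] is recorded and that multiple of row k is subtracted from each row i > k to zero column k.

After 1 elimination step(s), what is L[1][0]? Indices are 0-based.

L[1][0] = 1

Step 1: pivot at (0,0) is 4.
  row1 ← row1 − (1)·row0  ⇒  L[1][0]=1, U row1=(0, 3, 5, 4)
  row2 ← row2 − (3)·row0  ⇒  L[2][0]=3, U row2=(0, 4, 0, 1)
  row3 ← row3 − (4)·row0  ⇒  L[3][0]=4, U row3=(0, 6, 5, 0)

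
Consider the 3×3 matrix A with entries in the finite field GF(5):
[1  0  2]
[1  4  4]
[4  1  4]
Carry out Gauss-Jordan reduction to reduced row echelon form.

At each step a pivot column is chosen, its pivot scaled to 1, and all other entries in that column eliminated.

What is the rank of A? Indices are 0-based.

rank = 3

step 1: normalize row 0 (÷1) = (1, 0, 2)
  row 1: subtract 1×row0 = (0, 4, 2)
  row 2: subtract 4×row0 = (0, 1, 1)
step 2: normalize row 1 (÷4) = (0, 1, 3)
  row 2: subtract 1×row1 = (0, 0, 3)
step 3: normalize row 2 (÷3) = (0, 0, 1)
  row 0: subtract 2×row2 = (1, 0, 0)
  row 1: subtract 3×row2 = (0, 1, 0)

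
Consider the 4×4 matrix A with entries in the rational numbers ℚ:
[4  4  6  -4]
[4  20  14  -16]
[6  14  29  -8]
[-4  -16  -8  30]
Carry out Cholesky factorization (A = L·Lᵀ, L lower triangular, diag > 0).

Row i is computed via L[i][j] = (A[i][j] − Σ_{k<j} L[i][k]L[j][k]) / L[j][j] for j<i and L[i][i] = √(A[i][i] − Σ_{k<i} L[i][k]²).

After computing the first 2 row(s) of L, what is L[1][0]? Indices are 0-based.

L[1][0] = 2

Step 1: L[0][0] = √(4) = 2.
  L[1][0] = (4) / L[0][0] = 2.
Step 2: L[1][1] = √(16) = 4.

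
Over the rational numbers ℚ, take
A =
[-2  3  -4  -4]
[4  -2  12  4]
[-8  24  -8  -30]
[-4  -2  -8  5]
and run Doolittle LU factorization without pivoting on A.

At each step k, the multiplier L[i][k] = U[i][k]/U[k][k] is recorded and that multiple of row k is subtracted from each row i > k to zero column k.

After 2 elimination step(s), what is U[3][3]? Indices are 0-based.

U[3][3] = 5

[col 0] pivot -2
  R1 -= -2*R0 → (0, 4, 4, -4)  (L[1][0] := -2)
  R2 -= 4*R0 → (0, 12, 8, -14)  (L[2][0] := 4)
  R3 -= 2*R0 → (0, -8, 0, 13)  (L[3][0] := 2)
[col 1] pivot 4
  R2 -= 3*R1 → (0, 0, -4, -2)  (L[2][1] := 3)
  R3 -= -2*R1 → (0, 0, 8, 5)  (L[3][1] := -2)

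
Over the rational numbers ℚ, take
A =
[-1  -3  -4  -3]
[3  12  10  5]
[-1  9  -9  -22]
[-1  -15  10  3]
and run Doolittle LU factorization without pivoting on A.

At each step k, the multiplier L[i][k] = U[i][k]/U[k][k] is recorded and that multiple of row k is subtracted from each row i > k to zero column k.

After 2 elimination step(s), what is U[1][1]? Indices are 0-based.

[col 0] pivot -1
  R1 -= -3*R0 → (0, 3, -2, -4)  (L[1][0] := -3)
  R2 -= 1*R0 → (0, 12, -5, -19)  (L[2][0] := 1)
  R3 -= 1*R0 → (0, -12, 14, 6)  (L[3][0] := 1)
[col 1] pivot 3
  R2 -= 4*R1 → (0, 0, 3, -3)  (L[2][1] := 4)
  R3 -= -4*R1 → (0, 0, 6, -10)  (L[3][1] := -4)

U[1][1] = 3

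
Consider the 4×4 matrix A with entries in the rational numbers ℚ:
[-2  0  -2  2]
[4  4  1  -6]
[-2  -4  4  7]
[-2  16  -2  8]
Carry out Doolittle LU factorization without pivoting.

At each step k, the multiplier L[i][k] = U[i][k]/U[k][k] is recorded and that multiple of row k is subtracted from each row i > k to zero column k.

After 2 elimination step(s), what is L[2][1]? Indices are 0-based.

k=0: U[0][0]=-2
  eliminate (1,0): mult=-2, new row 1: (0, 4, -3, -2); set L[1][0]=-2
  eliminate (2,0): mult=1, new row 2: (0, -4, 6, 5); set L[2][0]=1
  eliminate (3,0): mult=1, new row 3: (0, 16, 0, 6); set L[3][0]=1
k=1: U[1][1]=4
  eliminate (2,1): mult=-1, new row 2: (0, 0, 3, 3); set L[2][1]=-1
  eliminate (3,1): mult=4, new row 3: (0, 0, 12, 14); set L[3][1]=4

L[2][1] = -1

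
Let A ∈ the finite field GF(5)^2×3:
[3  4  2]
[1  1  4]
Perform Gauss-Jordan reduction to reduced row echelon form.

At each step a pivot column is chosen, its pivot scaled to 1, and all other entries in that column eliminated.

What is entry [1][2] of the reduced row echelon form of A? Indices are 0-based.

[1] R0 /= 3  ⇒  (1, 3, 4)
     R1 -= 1·R0  ⇒  (0, 3, 0)
[2] R1 /= 3  ⇒  (0, 1, 0)
     R0 -= 3·R1  ⇒  (1, 0, 4)

M[1][2] = 0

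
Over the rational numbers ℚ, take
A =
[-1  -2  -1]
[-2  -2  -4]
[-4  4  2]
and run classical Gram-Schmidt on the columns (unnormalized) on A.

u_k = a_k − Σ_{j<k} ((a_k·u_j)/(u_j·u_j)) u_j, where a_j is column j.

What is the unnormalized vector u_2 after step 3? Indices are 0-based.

Step 1: u_0 = a_0 = (-1, -2, -4).
Step 2: u_1 = a_1 − (-10/21)·u_0 = (-52/21, -62/21, 44/21).
Step 3: u_2 = a_2 − (1/21)·u_0 − (97/101)·u_1 = (144/101, -108/101, 18/101).

u_2 = (144/101, -108/101, 18/101)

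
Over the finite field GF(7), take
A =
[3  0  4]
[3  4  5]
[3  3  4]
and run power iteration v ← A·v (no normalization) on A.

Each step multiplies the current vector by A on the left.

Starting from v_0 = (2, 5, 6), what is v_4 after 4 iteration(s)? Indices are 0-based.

v_4 = (0, 2, 5)

v_0 = (2, 5, 6).
v_1 = A·v_0 = (2, 0, 3).
v_2 = A·v_1 = (4, 0, 4).
v_3 = A·v_2 = (0, 4, 0).
v_4 = A·v_3 = (0, 2, 5).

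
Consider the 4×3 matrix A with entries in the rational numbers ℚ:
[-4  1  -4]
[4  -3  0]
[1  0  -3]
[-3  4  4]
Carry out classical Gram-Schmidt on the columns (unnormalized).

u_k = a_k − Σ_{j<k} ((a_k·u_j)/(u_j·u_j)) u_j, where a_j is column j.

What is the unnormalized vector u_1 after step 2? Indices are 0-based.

Step 1: u_0 = a_0 = (-4, 4, 1, -3).
Step 2: u_1 = a_1 − (-2/3)·u_0 = (-5/3, -1/3, 2/3, 2).

u_1 = (-5/3, -1/3, 2/3, 2)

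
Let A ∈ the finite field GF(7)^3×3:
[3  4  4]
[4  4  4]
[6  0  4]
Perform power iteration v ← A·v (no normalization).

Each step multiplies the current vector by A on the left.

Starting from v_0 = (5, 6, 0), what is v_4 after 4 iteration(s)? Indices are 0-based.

v_0 = (5, 6, 0).
v_1 = A·v_0 = (4, 2, 2).
v_2 = A·v_1 = (0, 4, 4).
v_3 = A·v_2 = (4, 4, 2).
v_4 = A·v_3 = (1, 5, 4).

v_4 = (1, 5, 4)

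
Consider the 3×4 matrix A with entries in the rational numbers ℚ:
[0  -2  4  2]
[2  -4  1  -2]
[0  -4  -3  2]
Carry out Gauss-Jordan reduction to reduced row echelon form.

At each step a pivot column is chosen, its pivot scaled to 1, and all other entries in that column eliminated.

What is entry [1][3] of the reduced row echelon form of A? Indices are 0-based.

M[1][3] = -7/11

step 1: exchange rows 0,1
step 1: normalize row 0 (÷2) = (1, -2, 1/2, -1)
step 2: normalize row 1 (÷-2) = (0, 1, -2, -1)
  row 0: subtract -2×row1 = (1, 0, -7/2, -3)
  row 2: subtract -4×row1 = (0, 0, -11, -2)
step 3: normalize row 2 (÷-11) = (0, 0, 1, 2/11)
  row 0: subtract -7/2×row2 = (1, 0, 0, -26/11)
  row 1: subtract -2×row2 = (0, 1, 0, -7/11)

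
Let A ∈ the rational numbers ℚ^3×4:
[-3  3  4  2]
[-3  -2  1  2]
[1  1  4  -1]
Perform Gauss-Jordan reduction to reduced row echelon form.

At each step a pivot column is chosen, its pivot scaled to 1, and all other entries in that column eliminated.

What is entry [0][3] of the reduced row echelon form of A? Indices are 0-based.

M[0][3] = -45/62

[1] R0 /= -3  ⇒  (1, -1, -4/3, -2/3)
     R1 -= -3·R0  ⇒  (0, -5, -3, 0)
     R2 -= 1·R0  ⇒  (0, 2, 16/3, -1/3)
[2] R1 /= -5  ⇒  (0, 1, 3/5, 0)
     R0 -= -1·R1  ⇒  (1, 0, -11/15, -2/3)
     R2 -= 2·R1  ⇒  (0, 0, 62/15, -1/3)
[3] R2 /= 62/15  ⇒  (0, 0, 1, -5/62)
     R0 -= -11/15·R2  ⇒  (1, 0, 0, -45/62)
     R1 -= 3/5·R2  ⇒  (0, 1, 0, 3/62)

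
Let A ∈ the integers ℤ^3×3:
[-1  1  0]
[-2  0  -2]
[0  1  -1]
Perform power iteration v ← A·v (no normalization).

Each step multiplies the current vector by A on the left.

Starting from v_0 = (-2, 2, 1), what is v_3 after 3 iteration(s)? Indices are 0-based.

v_3 = (-8, 2, -11)

v_0 = (-2, 2, 1).
v_1 = A·v_0 = (4, 2, 1).
v_2 = A·v_1 = (-2, -10, 1).
v_3 = A·v_2 = (-8, 2, -11).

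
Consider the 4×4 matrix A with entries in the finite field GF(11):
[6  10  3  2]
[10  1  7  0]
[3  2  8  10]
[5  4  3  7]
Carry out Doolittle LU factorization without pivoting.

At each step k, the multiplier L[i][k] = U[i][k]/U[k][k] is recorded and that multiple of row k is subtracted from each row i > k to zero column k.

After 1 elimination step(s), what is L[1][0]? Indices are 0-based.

L[1][0] = 9

Step 1: pivot at (0,0) is 6.
  row1 ← row1 − (9)·row0  ⇒  L[1][0]=9, U row1=(0, 10, 2, 4)
  row2 ← row2 − (6)·row0  ⇒  L[2][0]=6, U row2=(0, 8, 1, 9)
  row3 ← row3 − (10)·row0  ⇒  L[3][0]=10, U row3=(0, 3, 6, 9)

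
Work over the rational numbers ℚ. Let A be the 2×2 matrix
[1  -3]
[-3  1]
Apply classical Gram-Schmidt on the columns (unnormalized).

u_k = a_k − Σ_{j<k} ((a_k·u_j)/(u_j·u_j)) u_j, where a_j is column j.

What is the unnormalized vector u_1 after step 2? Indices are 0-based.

u_1 = (-12/5, -4/5)

Step 1: u_0 = a_0 = (1, -3).
Step 2: u_1 = a_1 − (-3/5)·u_0 = (-12/5, -4/5).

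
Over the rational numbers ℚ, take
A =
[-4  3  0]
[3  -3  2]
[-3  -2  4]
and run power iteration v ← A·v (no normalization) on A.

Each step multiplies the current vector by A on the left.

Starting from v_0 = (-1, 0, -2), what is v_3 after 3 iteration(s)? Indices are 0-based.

v_3 = (217, -216, -7)

v_0 = (-1, 0, -2).
v_1 = A·v_0 = (4, -7, -5).
v_2 = A·v_1 = (-37, 23, -18).
v_3 = A·v_2 = (217, -216, -7).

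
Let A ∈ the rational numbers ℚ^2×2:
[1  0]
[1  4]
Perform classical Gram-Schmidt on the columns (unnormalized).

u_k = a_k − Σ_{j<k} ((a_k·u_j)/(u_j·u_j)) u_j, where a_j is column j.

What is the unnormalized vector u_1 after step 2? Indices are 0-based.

Step 1: u_0 = a_0 = (1, 1).
Step 2: u_1 = a_1 − (2)·u_0 = (-2, 2).

u_1 = (-2, 2)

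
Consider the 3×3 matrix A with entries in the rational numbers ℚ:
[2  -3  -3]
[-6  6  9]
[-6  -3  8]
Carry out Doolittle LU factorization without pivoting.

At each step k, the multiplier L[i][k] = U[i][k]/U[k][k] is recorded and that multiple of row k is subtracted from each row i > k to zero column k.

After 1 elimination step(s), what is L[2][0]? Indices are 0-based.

L[2][0] = -3

Step 1: pivot at (0,0) is 2.
  row1 ← row1 − (-3)·row0  ⇒  L[1][0]=-3, U row1=(0, -3, 0)
  row2 ← row2 − (-3)·row0  ⇒  L[2][0]=-3, U row2=(0, -12, -1)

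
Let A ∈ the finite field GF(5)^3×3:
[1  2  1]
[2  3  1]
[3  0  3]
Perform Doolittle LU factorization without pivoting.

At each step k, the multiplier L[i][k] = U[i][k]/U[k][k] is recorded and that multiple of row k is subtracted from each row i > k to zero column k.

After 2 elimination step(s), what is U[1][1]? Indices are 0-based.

U[1][1] = 4

[col 0] pivot 1
  R1 -= 2*R0 → (0, 4, 4)  (L[1][0] := 2)
  R2 -= 3*R0 → (0, 4, 0)  (L[2][0] := 3)
[col 1] pivot 4
  R2 -= 1*R1 → (0, 0, 1)  (L[2][1] := 1)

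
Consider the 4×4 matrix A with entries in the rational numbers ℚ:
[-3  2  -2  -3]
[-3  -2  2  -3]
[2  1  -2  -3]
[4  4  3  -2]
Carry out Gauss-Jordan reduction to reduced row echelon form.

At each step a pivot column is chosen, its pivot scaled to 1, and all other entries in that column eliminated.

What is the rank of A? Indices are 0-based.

[1] R0 /= -3  ⇒  (1, -2/3, 2/3, 1)
     R1 -= -3·R0  ⇒  (0, -4, 4, 0)
     R2 -= 2·R0  ⇒  (0, 7/3, -10/3, -5)
     R3 -= 4·R0  ⇒  (0, 20/3, 1/3, -6)
[2] R1 /= -4  ⇒  (0, 1, -1, 0)
     R0 -= -2/3·R1  ⇒  (1, 0, 0, 1)
     R2 -= 7/3·R1  ⇒  (0, 0, -1, -5)
     R3 -= 20/3·R1  ⇒  (0, 0, 7, -6)
[3] R2 /= -1  ⇒  (0, 0, 1, 5)
     R1 -= -1·R2  ⇒  (0, 1, 0, 5)
     R3 -= 7·R2  ⇒  (0, 0, 0, -41)
[4] R3 /= -41  ⇒  (0, 0, 0, 1)
     R0 -= 1·R3  ⇒  (1, 0, 0, 0)
     R1 -= 5·R3  ⇒  (0, 1, 0, 0)
     R2 -= 5·R3  ⇒  (0, 0, 1, 0)

rank = 4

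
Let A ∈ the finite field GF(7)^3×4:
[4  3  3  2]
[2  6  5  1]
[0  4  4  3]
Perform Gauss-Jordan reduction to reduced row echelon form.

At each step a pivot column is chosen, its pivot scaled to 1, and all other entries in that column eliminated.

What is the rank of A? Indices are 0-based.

step 1: normalize row 0 (÷4) = (1, 6, 6, 4)
  row 1: subtract 2×row0 = (0, 1, 0, 0)
step 2: normalize row 1 (÷1) = (0, 1, 0, 0)
  row 0: subtract 6×row1 = (1, 0, 6, 4)
  row 2: subtract 4×row1 = (0, 0, 4, 3)
step 3: normalize row 2 (÷4) = (0, 0, 1, 6)
  row 0: subtract 6×row2 = (1, 0, 0, 3)

rank = 3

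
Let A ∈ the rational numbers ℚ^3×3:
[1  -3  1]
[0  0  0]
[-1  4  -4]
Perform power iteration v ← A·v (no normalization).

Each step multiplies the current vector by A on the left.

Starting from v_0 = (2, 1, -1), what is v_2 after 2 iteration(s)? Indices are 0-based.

v_0 = (2, 1, -1).
v_1 = A·v_0 = (-2, 0, 6).
v_2 = A·v_1 = (4, 0, -22).

v_2 = (4, 0, -22)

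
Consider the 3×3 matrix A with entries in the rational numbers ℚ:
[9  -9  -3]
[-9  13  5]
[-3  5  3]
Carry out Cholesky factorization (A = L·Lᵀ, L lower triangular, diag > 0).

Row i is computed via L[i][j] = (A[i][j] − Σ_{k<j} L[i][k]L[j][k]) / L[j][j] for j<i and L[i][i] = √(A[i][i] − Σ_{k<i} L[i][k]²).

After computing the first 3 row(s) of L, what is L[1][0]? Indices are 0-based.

Step 1: L[0][0] = √(9) = 3.
  L[1][0] = (-9) / L[0][0] = -3.
Step 2: L[1][1] = √(4) = 2.
  L[2][0] = (-3) / L[0][0] = -1.
  L[2][1] = (2) / L[1][1] = 1.
Step 3: L[2][2] = √(1) = 1.

L[1][0] = -3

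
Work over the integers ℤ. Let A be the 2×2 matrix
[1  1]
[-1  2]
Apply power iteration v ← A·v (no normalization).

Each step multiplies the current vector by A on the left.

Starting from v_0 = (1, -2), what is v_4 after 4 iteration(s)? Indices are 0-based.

v_4 = (-27, -9)

v_0 = (1, -2).
v_1 = A·v_0 = (-1, -5).
v_2 = A·v_1 = (-6, -9).
v_3 = A·v_2 = (-15, -12).
v_4 = A·v_3 = (-27, -9).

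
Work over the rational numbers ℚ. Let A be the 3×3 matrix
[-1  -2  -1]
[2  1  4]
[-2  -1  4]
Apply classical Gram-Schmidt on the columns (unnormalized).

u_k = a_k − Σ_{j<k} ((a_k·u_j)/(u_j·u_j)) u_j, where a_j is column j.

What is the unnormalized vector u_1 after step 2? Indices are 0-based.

Step 1: u_0 = a_0 = (-1, 2, -2).
Step 2: u_1 = a_1 − (2/3)·u_0 = (-4/3, -1/3, 1/3).

u_1 = (-4/3, -1/3, 1/3)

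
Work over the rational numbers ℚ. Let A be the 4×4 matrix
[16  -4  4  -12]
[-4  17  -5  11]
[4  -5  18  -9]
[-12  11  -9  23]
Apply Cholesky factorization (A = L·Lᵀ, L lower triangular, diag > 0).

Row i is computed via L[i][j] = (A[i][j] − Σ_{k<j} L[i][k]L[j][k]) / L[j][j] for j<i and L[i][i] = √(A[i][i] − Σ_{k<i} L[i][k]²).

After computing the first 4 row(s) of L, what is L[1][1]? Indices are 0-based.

L[1][1] = 4

Step 1: L[0][0] = √(16) = 4.
  L[1][0] = (-4) / L[0][0] = -1.
Step 2: L[1][1] = √(16) = 4.
  L[2][0] = (4) / L[0][0] = 1.
  L[2][1] = (-4) / L[1][1] = -1.
Step 3: L[2][2] = √(16) = 4.
  L[3][0] = (-12) / L[0][0] = -3.
  L[3][1] = (8) / L[1][1] = 2.
  L[3][2] = (-4) / L[2][2] = -1.
Step 4: L[3][3] = √(9) = 3.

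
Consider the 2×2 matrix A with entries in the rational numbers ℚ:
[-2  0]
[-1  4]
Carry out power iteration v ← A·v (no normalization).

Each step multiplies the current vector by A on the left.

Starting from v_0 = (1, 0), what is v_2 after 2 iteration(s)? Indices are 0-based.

v_0 = (1, 0).
v_1 = A·v_0 = (-2, -1).
v_2 = A·v_1 = (4, -2).

v_2 = (4, -2)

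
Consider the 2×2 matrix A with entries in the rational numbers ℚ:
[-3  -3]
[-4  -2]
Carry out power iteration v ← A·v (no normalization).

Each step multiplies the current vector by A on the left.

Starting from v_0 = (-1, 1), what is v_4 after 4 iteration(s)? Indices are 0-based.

v_0 = (-1, 1).
v_1 = A·v_0 = (0, 2).
v_2 = A·v_1 = (-6, -4).
v_3 = A·v_2 = (30, 32).
v_4 = A·v_3 = (-186, -184).

v_4 = (-186, -184)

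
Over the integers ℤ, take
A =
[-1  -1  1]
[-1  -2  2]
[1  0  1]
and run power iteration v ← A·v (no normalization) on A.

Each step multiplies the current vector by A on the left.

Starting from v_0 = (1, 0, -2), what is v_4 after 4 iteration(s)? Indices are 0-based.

v_4 = (62, 102, -19)

v_0 = (1, 0, -2).
v_1 = A·v_0 = (-3, -5, -1).
v_2 = A·v_1 = (7, 11, -4).
v_3 = A·v_2 = (-22, -37, 3).
v_4 = A·v_3 = (62, 102, -19).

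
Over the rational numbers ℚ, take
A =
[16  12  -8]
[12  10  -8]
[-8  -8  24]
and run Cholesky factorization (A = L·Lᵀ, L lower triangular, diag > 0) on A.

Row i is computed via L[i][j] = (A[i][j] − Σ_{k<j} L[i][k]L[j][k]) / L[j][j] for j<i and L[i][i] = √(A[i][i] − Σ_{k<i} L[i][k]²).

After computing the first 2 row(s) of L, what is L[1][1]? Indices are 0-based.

Step 1: L[0][0] = √(16) = 4.
  L[1][0] = (12) / L[0][0] = 3.
Step 2: L[1][1] = √(1) = 1.

L[1][1] = 1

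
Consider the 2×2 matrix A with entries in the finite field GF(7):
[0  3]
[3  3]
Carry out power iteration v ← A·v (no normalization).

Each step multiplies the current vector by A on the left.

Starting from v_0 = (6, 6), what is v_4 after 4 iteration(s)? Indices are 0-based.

v_0 = (6, 6).
v_1 = A·v_0 = (4, 1).
v_2 = A·v_1 = (3, 1).
v_3 = A·v_2 = (3, 5).
v_4 = A·v_3 = (1, 3).

v_4 = (1, 3)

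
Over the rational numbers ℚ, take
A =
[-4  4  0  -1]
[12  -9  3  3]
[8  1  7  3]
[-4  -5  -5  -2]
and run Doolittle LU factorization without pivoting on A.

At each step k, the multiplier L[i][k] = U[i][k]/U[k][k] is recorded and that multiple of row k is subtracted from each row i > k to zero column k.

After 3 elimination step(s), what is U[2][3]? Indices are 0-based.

Step 1: pivot at (0,0) is -4.
  row1 ← row1 − (-3)·row0  ⇒  L[1][0]=-3, U row1=(0, 3, 3, 0)
  row2 ← row2 − (-2)·row0  ⇒  L[2][0]=-2, U row2=(0, 9, 7, 1)
  row3 ← row3 − (1)·row0  ⇒  L[3][0]=1, U row3=(0, -9, -5, -1)
Step 2: pivot at (1,1) is 3.
  row2 ← row2 − (3)·row1  ⇒  L[2][1]=3, U row2=(0, 0, -2, 1)
  row3 ← row3 − (-3)·row1  ⇒  L[3][1]=-3, U row3=(0, 0, 4, -1)
Step 3: pivot at (2,2) is -2.
  row3 ← row3 − (-2)·row2  ⇒  L[3][2]=-2, U row3=(0, 0, 0, 1)

U[2][3] = 1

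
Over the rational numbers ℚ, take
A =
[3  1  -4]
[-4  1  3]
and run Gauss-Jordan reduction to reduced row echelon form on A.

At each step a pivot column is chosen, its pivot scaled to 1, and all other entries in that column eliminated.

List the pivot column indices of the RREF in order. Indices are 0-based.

pivot columns: 0, 1

pivot(0,0)=3: scale R0 → (1, 1/3, -4/3)
  clear (1,0): R1 −= (-4)R0 → (0, 7/3, -7/3)
pivot(1,1)=7/3: scale R1 → (0, 1, -1)
  clear (0,1): R0 −= (1/3)R1 → (1, 0, -1)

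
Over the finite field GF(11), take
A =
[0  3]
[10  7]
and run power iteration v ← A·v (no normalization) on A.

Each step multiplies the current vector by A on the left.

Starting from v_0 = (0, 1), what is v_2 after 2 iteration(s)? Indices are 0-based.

v_0 = (0, 1).
v_1 = A·v_0 = (3, 7).
v_2 = A·v_1 = (10, 2).

v_2 = (10, 2)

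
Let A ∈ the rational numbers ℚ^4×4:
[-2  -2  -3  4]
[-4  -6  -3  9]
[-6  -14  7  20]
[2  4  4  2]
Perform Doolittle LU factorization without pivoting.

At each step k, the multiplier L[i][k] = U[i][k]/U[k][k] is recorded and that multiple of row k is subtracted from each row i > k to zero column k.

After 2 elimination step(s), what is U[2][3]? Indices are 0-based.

U[2][3] = 4

k=0: U[0][0]=-2
  eliminate (1,0): mult=2, new row 1: (0, -2, 3, 1); set L[1][0]=2
  eliminate (2,0): mult=3, new row 2: (0, -8, 16, 8); set L[2][0]=3
  eliminate (3,0): mult=-1, new row 3: (0, 2, 1, 6); set L[3][0]=-1
k=1: U[1][1]=-2
  eliminate (2,1): mult=4, new row 2: (0, 0, 4, 4); set L[2][1]=4
  eliminate (3,1): mult=-1, new row 3: (0, 0, 4, 7); set L[3][1]=-1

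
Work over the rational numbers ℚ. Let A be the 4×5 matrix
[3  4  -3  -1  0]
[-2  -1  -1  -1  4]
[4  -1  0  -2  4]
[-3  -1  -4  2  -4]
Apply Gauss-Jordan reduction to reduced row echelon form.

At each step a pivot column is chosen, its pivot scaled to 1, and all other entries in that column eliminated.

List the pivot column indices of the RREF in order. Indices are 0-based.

pivot columns: 0, 1, 2, 3

pivot(0,0)=3: scale R0 → (1, 4/3, -1, -1/3, 0)
  clear (1,0): R1 −= (-2)R0 → (0, 5/3, -3, -5/3, 4)
  clear (2,0): R2 −= (4)R0 → (0, -19/3, 4, -2/3, 4)
  clear (3,0): R3 −= (-3)R0 → (0, 3, -7, 1, -4)
pivot(1,1)=5/3: scale R1 → (0, 1, -9/5, -1, 12/5)
  clear (0,1): R0 −= (4/3)R1 → (1, 0, 7/5, 1, -16/5)
  clear (2,1): R2 −= (-19/3)R1 → (0, 0, -37/5, -7, 96/5)
  clear (3,1): R3 −= (3)R1 → (0, 0, -8/5, 4, -56/5)
pivot(2,2)=-37/5: scale R2 → (0, 0, 1, 35/37, -96/37)
  clear (0,2): R0 −= (7/5)R2 → (1, 0, 0, -12/37, 16/37)
  clear (1,2): R1 −= (-9/5)R2 → (0, 1, 0, 26/37, -84/37)
  clear (3,2): R3 −= (-8/5)R2 → (0, 0, 0, 204/37, -568/37)
pivot(3,3)=204/37: scale R3 → (0, 0, 0, 1, -142/51)
  clear (0,3): R0 −= (-12/37)R3 → (1, 0, 0, 0, -8/17)
  clear (1,3): R1 −= (26/37)R3 → (0, 1, 0, 0, -16/51)
  clear (2,3): R2 −= (35/37)R3 → (0, 0, 1, 0, 2/51)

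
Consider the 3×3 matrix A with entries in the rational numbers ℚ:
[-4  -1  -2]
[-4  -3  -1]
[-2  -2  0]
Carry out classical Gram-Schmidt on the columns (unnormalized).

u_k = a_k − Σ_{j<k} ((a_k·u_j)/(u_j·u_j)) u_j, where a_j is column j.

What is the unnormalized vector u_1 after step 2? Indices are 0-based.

u_1 = (11/9, -7/9, -8/9)

Step 1: u_0 = a_0 = (-4, -4, -2).
Step 2: u_1 = a_1 − (5/9)·u_0 = (11/9, -7/9, -8/9).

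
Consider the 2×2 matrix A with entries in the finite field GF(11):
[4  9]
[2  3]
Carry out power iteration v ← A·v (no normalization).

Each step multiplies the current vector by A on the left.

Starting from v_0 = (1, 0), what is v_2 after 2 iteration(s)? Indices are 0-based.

v_0 = (1, 0).
v_1 = A·v_0 = (4, 2).
v_2 = A·v_1 = (1, 3).

v_2 = (1, 3)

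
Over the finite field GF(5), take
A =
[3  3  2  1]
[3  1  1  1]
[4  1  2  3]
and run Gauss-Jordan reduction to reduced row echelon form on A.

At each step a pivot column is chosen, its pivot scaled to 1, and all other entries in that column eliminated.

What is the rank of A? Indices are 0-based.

rank = 2

pivot(0,0)=3: scale R0 → (1, 1, 4, 2)
  clear (1,0): R1 −= (3)R0 → (0, 3, 4, 0)
  clear (2,0): R2 −= (4)R0 → (0, 2, 1, 0)
pivot(1,1)=3: scale R1 → (0, 1, 3, 0)
  clear (0,1): R0 −= (1)R1 → (1, 0, 1, 2)
  clear (2,1): R2 −= (2)R1 → (0, 0, 0, 0)
col 2: no nonzero at/below row 2; advance.
col 3: no nonzero at/below row 2; advance.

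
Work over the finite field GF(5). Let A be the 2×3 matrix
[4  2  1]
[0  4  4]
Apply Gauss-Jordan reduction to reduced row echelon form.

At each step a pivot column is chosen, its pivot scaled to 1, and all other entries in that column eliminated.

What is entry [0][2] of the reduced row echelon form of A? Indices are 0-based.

pivot(0,0)=4: scale R0 → (1, 3, 4)
pivot(1,1)=4: scale R1 → (0, 1, 1)
  clear (0,1): R0 −= (3)R1 → (1, 0, 1)

M[0][2] = 1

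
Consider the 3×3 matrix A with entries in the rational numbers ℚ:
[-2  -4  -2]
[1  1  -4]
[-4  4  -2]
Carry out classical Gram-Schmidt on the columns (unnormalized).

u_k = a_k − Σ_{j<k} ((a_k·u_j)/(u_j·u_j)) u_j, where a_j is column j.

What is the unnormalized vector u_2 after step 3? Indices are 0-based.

u_2 = (-232/161, -696/161, -58/161)

Step 1: u_0 = a_0 = (-2, 1, -4).
Step 2: u_1 = a_1 − (-1/3)·u_0 = (-14/3, 4/3, 8/3).
Step 3: u_2 = a_2 − (8/21)·u_0 − (-1/23)·u_1 = (-232/161, -696/161, -58/161).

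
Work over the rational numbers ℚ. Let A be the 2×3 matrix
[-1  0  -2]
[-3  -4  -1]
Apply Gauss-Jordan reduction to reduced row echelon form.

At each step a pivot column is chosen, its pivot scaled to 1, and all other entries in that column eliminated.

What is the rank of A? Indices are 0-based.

rank = 2

step 1: normalize row 0 (÷-1) = (1, 0, 2)
  row 1: subtract -3×row0 = (0, -4, 5)
step 2: normalize row 1 (÷-4) = (0, 1, -5/4)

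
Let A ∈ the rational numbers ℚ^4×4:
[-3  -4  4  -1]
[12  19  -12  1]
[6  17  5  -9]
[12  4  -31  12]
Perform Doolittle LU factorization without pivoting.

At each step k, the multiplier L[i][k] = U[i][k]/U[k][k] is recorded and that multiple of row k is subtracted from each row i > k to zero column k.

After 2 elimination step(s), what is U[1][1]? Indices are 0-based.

k=0: U[0][0]=-3
  eliminate (1,0): mult=-4, new row 1: (0, 3, 4, -3); set L[1][0]=-4
  eliminate (2,0): mult=-2, new row 2: (0, 9, 13, -11); set L[2][0]=-2
  eliminate (3,0): mult=-4, new row 3: (0, -12, -15, 8); set L[3][0]=-4
k=1: U[1][1]=3
  eliminate (2,1): mult=3, new row 2: (0, 0, 1, -2); set L[2][1]=3
  eliminate (3,1): mult=-4, new row 3: (0, 0, 1, -4); set L[3][1]=-4

U[1][1] = 3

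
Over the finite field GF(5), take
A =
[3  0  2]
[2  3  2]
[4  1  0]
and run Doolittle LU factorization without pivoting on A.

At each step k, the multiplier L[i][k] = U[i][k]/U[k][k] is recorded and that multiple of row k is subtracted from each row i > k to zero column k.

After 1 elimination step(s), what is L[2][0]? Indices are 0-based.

L[2][0] = 3

[col 0] pivot 3
  R1 -= 4*R0 → (0, 3, 4)  (L[1][0] := 4)
  R2 -= 3*R0 → (0, 1, 4)  (L[2][0] := 3)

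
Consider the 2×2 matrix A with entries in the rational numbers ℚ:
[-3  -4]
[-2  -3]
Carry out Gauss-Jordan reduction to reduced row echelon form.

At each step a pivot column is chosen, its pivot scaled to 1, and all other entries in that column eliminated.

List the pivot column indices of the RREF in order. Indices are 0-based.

pivot columns: 0, 1

step 1: normalize row 0 (÷-3) = (1, 4/3)
  row 1: subtract -2×row0 = (0, -1/3)
step 2: normalize row 1 (÷-1/3) = (0, 1)
  row 0: subtract 4/3×row1 = (1, 0)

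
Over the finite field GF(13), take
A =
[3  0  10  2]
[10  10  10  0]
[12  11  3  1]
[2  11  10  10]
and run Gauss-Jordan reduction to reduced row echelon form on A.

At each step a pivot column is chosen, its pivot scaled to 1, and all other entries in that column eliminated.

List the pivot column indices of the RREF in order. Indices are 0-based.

pivot columns: 0, 1, 2, 3

pivot(0,0)=3: scale R0 → (1, 0, 12, 5)
  clear (1,0): R1 −= (10)R0 → (0, 10, 7, 2)
  clear (2,0): R2 −= (12)R0 → (0, 11, 2, 6)
  clear (3,0): R3 −= (2)R0 → (0, 11, 12, 0)
pivot(1,1)=10: scale R1 → (0, 1, 2, 8)
  clear (2,1): R2 −= (11)R1 → (0, 0, 6, 9)
  clear (3,1): R3 −= (11)R1 → (0, 0, 3, 3)
pivot(2,2)=6: scale R2 → (0, 0, 1, 8)
  clear (0,2): R0 −= (12)R2 → (1, 0, 0, 0)
  clear (1,2): R1 −= (2)R2 → (0, 1, 0, 5)
  clear (3,2): R3 −= (3)R2 → (0, 0, 0, 5)
pivot(3,3)=5: scale R3 → (0, 0, 0, 1)
  clear (1,3): R1 −= (5)R3 → (0, 1, 0, 0)
  clear (2,3): R2 −= (8)R3 → (0, 0, 1, 0)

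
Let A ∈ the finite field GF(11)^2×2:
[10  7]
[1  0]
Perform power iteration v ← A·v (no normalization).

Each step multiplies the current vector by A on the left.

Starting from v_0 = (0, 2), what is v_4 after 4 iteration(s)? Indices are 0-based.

v_4 = (10, 2)

v_0 = (0, 2).
v_1 = A·v_0 = (3, 0).
v_2 = A·v_1 = (8, 3).
v_3 = A·v_2 = (2, 8).
v_4 = A·v_3 = (10, 2).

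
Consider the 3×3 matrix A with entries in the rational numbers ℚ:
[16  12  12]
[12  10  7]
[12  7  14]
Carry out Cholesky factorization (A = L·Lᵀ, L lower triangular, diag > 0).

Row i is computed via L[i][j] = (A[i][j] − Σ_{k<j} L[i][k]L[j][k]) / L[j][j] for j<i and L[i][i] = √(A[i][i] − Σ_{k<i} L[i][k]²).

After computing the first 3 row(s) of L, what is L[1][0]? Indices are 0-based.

Step 1: L[0][0] = √(16) = 4.
  L[1][0] = (12) / L[0][0] = 3.
Step 2: L[1][1] = √(1) = 1.
  L[2][0] = (12) / L[0][0] = 3.
  L[2][1] = (-2) / L[1][1] = -2.
Step 3: L[2][2] = √(1) = 1.

L[1][0] = 3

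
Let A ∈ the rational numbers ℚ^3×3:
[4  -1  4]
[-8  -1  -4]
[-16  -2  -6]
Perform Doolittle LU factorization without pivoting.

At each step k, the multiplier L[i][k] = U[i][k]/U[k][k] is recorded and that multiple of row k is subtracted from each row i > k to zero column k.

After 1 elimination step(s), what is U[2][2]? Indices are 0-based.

Step 1: pivot at (0,0) is 4.
  row1 ← row1 − (-2)·row0  ⇒  L[1][0]=-2, U row1=(0, -3, 4)
  row2 ← row2 − (-4)·row0  ⇒  L[2][0]=-4, U row2=(0, -6, 10)

U[2][2] = 10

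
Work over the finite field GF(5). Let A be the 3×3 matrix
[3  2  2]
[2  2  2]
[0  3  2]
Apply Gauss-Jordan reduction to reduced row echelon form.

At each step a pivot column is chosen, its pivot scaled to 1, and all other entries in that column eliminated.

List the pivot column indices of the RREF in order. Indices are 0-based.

pivot columns: 0, 1, 2

[1] R0 /= 3  ⇒  (1, 4, 4)
     R1 -= 2·R0  ⇒  (0, 4, 4)
[2] R1 /= 4  ⇒  (0, 1, 1)
     R0 -= 4·R1  ⇒  (1, 0, 0)
     R2 -= 3·R1  ⇒  (0, 0, 4)
[3] R2 /= 4  ⇒  (0, 0, 1)
     R1 -= 1·R2  ⇒  (0, 1, 0)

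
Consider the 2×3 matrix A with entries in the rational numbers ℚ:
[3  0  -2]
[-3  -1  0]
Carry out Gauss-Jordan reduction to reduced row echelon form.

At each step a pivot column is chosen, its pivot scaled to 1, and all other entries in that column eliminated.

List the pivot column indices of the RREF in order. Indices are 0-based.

step 1: normalize row 0 (÷3) = (1, 0, -2/3)
  row 1: subtract -3×row0 = (0, -1, -2)
step 2: normalize row 1 (÷-1) = (0, 1, 2)

pivot columns: 0, 1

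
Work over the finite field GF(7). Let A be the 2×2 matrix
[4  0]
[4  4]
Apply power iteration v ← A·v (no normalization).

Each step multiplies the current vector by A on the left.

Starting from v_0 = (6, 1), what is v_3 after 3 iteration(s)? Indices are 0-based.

v_3 = (6, 5)

v_0 = (6, 1).
v_1 = A·v_0 = (3, 0).
v_2 = A·v_1 = (5, 5).
v_3 = A·v_2 = (6, 5).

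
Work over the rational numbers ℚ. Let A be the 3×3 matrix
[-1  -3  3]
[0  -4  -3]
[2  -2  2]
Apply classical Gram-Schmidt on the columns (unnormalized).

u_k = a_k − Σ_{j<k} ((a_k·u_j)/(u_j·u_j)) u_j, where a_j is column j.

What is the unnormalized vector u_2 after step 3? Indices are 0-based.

Step 1: u_0 = a_0 = (-1, 0, 2).
Step 2: u_1 = a_1 − (-1/5)·u_0 = (-16/5, -4, -8/5).
Step 3: u_2 = a_2 − (1/5)·u_0 − (-1/36)·u_1 = (28/9, -28/9, 14/9).

u_2 = (28/9, -28/9, 14/9)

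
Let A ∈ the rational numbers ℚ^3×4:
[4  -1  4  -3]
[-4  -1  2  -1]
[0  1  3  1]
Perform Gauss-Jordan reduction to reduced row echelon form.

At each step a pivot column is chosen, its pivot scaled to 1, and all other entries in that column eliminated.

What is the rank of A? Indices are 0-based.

rank = 3

pivot(0,0)=4: scale R0 → (1, -1/4, 1, -3/4)
  clear (1,0): R1 −= (-4)R0 → (0, -2, 6, -4)
pivot(1,1)=-2: scale R1 → (0, 1, -3, 2)
  clear (0,1): R0 −= (-1/4)R1 → (1, 0, 1/4, -1/4)
  clear (2,1): R2 −= (1)R1 → (0, 0, 6, -1)
pivot(2,2)=6: scale R2 → (0, 0, 1, -1/6)
  clear (0,2): R0 −= (1/4)R2 → (1, 0, 0, -5/24)
  clear (1,2): R1 −= (-3)R2 → (0, 1, 0, 3/2)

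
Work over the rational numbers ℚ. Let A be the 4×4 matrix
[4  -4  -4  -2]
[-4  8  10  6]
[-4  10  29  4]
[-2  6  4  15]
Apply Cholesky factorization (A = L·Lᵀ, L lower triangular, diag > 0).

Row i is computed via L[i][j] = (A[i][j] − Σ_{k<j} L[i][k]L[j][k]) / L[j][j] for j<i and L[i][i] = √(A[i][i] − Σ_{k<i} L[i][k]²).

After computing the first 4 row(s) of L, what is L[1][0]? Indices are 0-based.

L[1][0] = -2

Step 1: L[0][0] = √(4) = 2.
  L[1][0] = (-4) / L[0][0] = -2.
Step 2: L[1][1] = √(4) = 2.
  L[2][0] = (-4) / L[0][0] = -2.
  L[2][1] = (6) / L[1][1] = 3.
Step 3: L[2][2] = √(16) = 4.
  L[3][0] = (-2) / L[0][0] = -1.
  L[3][1] = (4) / L[1][1] = 2.
  L[3][2] = (-4) / L[2][2] = -1.
Step 4: L[3][3] = √(9) = 3.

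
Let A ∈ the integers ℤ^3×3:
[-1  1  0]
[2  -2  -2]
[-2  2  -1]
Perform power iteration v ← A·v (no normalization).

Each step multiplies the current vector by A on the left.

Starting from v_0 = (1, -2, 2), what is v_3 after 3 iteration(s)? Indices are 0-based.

v_3 = (1, -38, -16)

v_0 = (1, -2, 2).
v_1 = A·v_0 = (-3, 2, -8).
v_2 = A·v_1 = (5, 6, 18).
v_3 = A·v_2 = (1, -38, -16).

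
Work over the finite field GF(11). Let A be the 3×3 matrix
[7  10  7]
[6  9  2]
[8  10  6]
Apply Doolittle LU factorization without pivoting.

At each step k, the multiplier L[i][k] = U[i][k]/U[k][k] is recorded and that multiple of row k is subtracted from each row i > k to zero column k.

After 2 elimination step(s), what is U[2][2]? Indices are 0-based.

k=0: U[0][0]=7
  eliminate (1,0): mult=4, new row 1: (0, 2, 7); set L[1][0]=4
  eliminate (2,0): mult=9, new row 2: (0, 8, 9); set L[2][0]=9
k=1: U[1][1]=2
  eliminate (2,1): mult=4, new row 2: (0, 0, 3); set L[2][1]=4

U[2][2] = 3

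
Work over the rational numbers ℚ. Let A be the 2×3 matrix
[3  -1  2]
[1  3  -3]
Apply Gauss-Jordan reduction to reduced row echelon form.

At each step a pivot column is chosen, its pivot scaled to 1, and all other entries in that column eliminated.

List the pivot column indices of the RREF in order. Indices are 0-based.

pivot columns: 0, 1

[1] R0 /= 3  ⇒  (1, -1/3, 2/3)
     R1 -= 1·R0  ⇒  (0, 10/3, -11/3)
[2] R1 /= 10/3  ⇒  (0, 1, -11/10)
     R0 -= -1/3·R1  ⇒  (1, 0, 3/10)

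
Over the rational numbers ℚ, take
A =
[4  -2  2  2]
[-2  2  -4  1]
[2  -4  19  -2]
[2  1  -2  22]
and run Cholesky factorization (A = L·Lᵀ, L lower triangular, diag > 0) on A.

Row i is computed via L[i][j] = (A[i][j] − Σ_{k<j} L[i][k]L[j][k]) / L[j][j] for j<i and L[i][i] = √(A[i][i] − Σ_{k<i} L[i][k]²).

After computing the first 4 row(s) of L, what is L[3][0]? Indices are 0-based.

Step 1: L[0][0] = √(4) = 2.
  L[1][0] = (-2) / L[0][0] = -1.
Step 2: L[1][1] = √(1) = 1.
  L[2][0] = (2) / L[0][0] = 1.
  L[2][1] = (-3) / L[1][1] = -3.
Step 3: L[2][2] = √(9) = 3.
  L[3][0] = (2) / L[0][0] = 1.
  L[3][1] = (2) / L[1][1] = 2.
  L[3][2] = (3) / L[2][2] = 1.
Step 4: L[3][3] = √(16) = 4.

L[3][0] = 1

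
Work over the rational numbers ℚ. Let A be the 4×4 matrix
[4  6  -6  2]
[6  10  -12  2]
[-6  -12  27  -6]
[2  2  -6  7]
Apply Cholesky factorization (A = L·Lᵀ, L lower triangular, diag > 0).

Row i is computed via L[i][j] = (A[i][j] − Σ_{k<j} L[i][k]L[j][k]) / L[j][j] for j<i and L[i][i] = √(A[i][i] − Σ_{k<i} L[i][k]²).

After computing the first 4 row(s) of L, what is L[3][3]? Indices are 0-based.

L[3][3] = 1

Step 1: L[0][0] = √(4) = 2.
  L[1][0] = (6) / L[0][0] = 3.
Step 2: L[1][1] = √(1) = 1.
  L[2][0] = (-6) / L[0][0] = -3.
  L[2][1] = (-3) / L[1][1] = -3.
Step 3: L[2][2] = √(9) = 3.
  L[3][0] = (2) / L[0][0] = 1.
  L[3][1] = (-1) / L[1][1] = -1.
  L[3][2] = (-6) / L[2][2] = -2.
Step 4: L[3][3] = √(1) = 1.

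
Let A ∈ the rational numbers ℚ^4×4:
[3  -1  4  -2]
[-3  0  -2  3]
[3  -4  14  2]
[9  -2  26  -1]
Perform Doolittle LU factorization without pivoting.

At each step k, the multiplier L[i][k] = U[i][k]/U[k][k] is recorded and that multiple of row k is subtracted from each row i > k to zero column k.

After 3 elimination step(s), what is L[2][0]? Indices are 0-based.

L[2][0] = 1

[col 0] pivot 3
  R1 -= -1*R0 → (0, -1, 2, 1)  (L[1][0] := -1)
  R2 -= 1*R0 → (0, -3, 10, 4)  (L[2][0] := 1)
  R3 -= 3*R0 → (0, 1, 14, 5)  (L[3][0] := 3)
[col 1] pivot -1
  R2 -= 3*R1 → (0, 0, 4, 1)  (L[2][1] := 3)
  R3 -= -1*R1 → (0, 0, 16, 6)  (L[3][1] := -1)
[col 2] pivot 4
  R3 -= 4*R2 → (0, 0, 0, 2)  (L[3][2] := 4)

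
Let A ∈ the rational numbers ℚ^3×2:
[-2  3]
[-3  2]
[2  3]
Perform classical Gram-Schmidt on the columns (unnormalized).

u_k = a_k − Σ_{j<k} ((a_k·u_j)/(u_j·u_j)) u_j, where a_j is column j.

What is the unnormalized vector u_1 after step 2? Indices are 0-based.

Step 1: u_0 = a_0 = (-2, -3, 2).
Step 2: u_1 = a_1 − (-6/17)·u_0 = (39/17, 16/17, 63/17).

u_1 = (39/17, 16/17, 63/17)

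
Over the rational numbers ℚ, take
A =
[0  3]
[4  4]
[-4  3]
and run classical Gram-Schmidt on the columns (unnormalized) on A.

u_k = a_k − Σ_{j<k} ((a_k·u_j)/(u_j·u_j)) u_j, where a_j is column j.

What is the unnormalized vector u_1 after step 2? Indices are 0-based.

u_1 = (3, 7/2, 7/2)

Step 1: u_0 = a_0 = (0, 4, -4).
Step 2: u_1 = a_1 − (1/8)·u_0 = (3, 7/2, 7/2).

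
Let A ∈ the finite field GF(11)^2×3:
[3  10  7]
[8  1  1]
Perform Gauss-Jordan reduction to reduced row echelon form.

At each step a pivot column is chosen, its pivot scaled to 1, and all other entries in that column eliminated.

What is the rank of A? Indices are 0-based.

rank = 2

step 1: normalize row 0 (÷3) = (1, 7, 6)
  row 1: subtract 8×row0 = (0, 0, 8)
skip col 1 (zero from row 1)
step 2: normalize row 1 (÷8) = (0, 0, 1)
  row 0: subtract 6×row1 = (1, 7, 0)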